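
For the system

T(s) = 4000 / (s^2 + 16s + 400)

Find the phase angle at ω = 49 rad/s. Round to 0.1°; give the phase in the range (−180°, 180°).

-158.6°

At s = jω = j49:
quadratic: (j49)² + 16·j49 + 400 = -2001 + j784 → |·| ≈ 2149.1, ∠ ≈ 158.60°
∠T = 0.00° − 158.60° = -158.60°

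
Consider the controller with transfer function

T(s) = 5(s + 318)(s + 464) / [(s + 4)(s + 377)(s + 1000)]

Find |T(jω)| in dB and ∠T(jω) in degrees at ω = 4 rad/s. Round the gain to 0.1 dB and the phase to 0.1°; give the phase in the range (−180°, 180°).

-9.2 dB, -44.6°

At s = jω = j4:
zero (s+318): 318 + j4 → |·| = √(318²+4²) = √101140 ≈ 318.03, ∠ = arctan(4/318) ≈ 0.72°
zero (s+464): 464 + j4 → |·| = √(464²+4²) = √215312 ≈ 464.02, ∠ = arctan(4/464) ≈ 0.49°
pole (s+4): 4 + j4 → |·| = √(4²+4²) = √32 ≈ 5.6569, ∠ = arctan(4/4) ≈ 45.00°
pole (s+377): 377 + j4 → |·| = √(377²+4²) = √142145 ≈ 377.02, ∠ = arctan(4/377) ≈ 0.61°
pole (s+1000): 1000 + j4 → |·| = √(1000²+4²) = √1000016 ≈ 1000, ∠ = arctan(4/1000) ≈ 0.23°
|T| = 5 · 1.4757e+05 / 2.1328e+06 ≈ 0.34595
Gain = 20 log₁₀(0.34595) ≈ -9.22 dB
∠T = 1.21° − 45.84° = -44.63°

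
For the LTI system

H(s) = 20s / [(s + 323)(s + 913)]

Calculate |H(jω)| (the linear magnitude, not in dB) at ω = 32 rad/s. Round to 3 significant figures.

0.00216

At s = jω = j32:
zero at origin: s = j32 → |·| = 32, ∠ = 90.00°
pole (s+323): 323 + j32 → |·| = √(323²+32²) = √105353 ≈ 324.58, ∠ = arctan(32/323) ≈ 5.66°
pole (s+913): 913 + j32 → |·| = √(913²+32²) = √834593 ≈ 913.56, ∠ = arctan(32/913) ≈ 2.01°
|H| = 20 · 32 / 2.9652e+05 ≈ 0.0021584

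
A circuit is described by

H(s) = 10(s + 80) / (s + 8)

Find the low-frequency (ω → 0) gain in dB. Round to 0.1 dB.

40.0 dB

H(0) = 10·80 / (8) = 100
20 log₁₀(100) ≈ 40.00 dB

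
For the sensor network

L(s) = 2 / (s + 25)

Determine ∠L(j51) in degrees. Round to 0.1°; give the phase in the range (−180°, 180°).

-63.9°

Substitute s = j51:
Numerator: 2 = 2 + j0
Denominator: (j51) + 25 = 25 + j51
|N| = √(2² + 0²) ≈ 2, ∠N ≈ 0.00°
|D| = √(25² + 51²) ≈ 56.798, ∠D ≈ 63.89°
∠L = 0.00° − 63.89° = -63.89°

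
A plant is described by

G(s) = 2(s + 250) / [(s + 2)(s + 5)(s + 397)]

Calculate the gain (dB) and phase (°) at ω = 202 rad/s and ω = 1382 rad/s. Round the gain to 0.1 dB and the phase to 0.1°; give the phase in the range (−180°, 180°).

At s = jω = j202:
zero (s+250): 250 + j202 → |·| = √(250²+202²) = √103304 ≈ 321.41, ∠ = arctan(202/250) ≈ 38.94°
pole (s+2): 2 + j202 → |·| = √(2²+202²) = √40808 ≈ 202.01, ∠ = arctan(202/2) ≈ 89.43°
pole (s+5): 5 + j202 → |·| = √(5²+202²) = √40829 ≈ 202.06, ∠ = arctan(202/5) ≈ 88.58°
pole (s+397): 397 + j202 → |·| = √(397²+202²) = √198413 ≈ 445.44, ∠ = arctan(202/397) ≈ 26.97°
|G| = 2 · 321.41 / 1.8182e+07 ≈ 3.5355e-05
Gain = 20 log₁₀(3.5355e-05) ≈ -89.03 dB
∠G = 38.94° − 204.98° = -166.04°

At s = jω = j1382:
zero (s+250): 250 + j1382 → |·| = √(250²+1382²) = √1972424 ≈ 1404.4, ∠ = arctan(1382/250) ≈ 79.75°
pole (s+2): 2 + j1382 → |·| = √(2²+1382²) = √1909928 ≈ 1382, ∠ = arctan(1382/2) ≈ 89.92°
pole (s+5): 5 + j1382 → |·| = √(5²+1382²) = √1909949 ≈ 1382, ∠ = arctan(1382/5) ≈ 89.79°
pole (s+397): 397 + j1382 → |·| = √(397²+1382²) = √2067533 ≈ 1437.9, ∠ = arctan(1382/397) ≈ 73.97°
|G| = 2 · 1404.4 / 2.7463e+09 ≈ 1.0228e-06
Gain = 20 log₁₀(1.0228e-06) ≈ -119.80 dB
∠G = 79.75° − 253.68° = -173.93°

ω = 202: -89.0 dB, -166.0°; ω = 1382: -119.8 dB, -173.9°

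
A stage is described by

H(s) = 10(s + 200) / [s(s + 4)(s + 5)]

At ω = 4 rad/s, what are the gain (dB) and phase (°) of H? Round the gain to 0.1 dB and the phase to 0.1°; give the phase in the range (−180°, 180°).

At s = jω = j4:
zero (s+200): 200 + j4 → |·| = √(200²+4²) = √40016 ≈ 200.04, ∠ = arctan(4/200) ≈ 1.15°
pole (s+4): 4 + j4 → |·| = √(4²+4²) = √32 ≈ 5.6569, ∠ = arctan(4/4) ≈ 45.00°
pole (s+5): 5 + j4 → |·| = √(5²+4²) = √41 ≈ 6.4031, ∠ = arctan(4/5) ≈ 38.66°
pole at origin: |s| = 4, ∠ = 90.00° (in denominator)
|H| = 10 · 200.04 / 144.89 ≈ 13.806
Gain = 20 log₁₀(13.806) ≈ 22.80 dB
∠H = 1.15° − 173.66° = -172.51°

22.8 dB, -172.5°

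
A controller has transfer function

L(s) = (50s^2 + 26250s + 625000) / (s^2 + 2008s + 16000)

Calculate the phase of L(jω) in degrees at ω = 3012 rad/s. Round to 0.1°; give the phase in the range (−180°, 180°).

Substitute s = j3012:
Numerator: 50(j3012)^2 + 26250(j3012) + 625000 = -452982200 + j79065000
Denominator: (j3012)^2 + 2008(j3012) + 16000 = -9056144 + j6048096
|N| = √(452982200² + 79065000²) ≈ 4.5983e+08, ∠N ≈ 170.10°
|D| = √(9056144² + 6048096²) ≈ 1.089e+07, ∠D ≈ 146.26°
∠L = 170.10° − 146.26° = 23.84°

23.8°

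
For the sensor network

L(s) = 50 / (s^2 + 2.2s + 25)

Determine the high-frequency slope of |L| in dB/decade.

-40 dB/decade

Each pole contributes −20 dB/decade at high frequency; each zero contributes +20 dB/decade.
Net: 0 zero(s) − 2 pole(s) → -40 dB/decade.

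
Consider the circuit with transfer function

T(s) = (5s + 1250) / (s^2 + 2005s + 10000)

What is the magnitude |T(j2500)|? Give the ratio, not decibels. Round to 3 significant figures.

Substitute s = j2500:
Numerator: 5(j2500) + 1250 = 1250 + j12500
Denominator: (j2500)^2 + 2005(j2500) + 10000 = -6240000 + j5012500
|N| = √(1250² + 12500²) ≈ 12562, ∠N ≈ 84.29°
|D| = √(6240000² + 5012500²) ≈ 8.0039e+06, ∠D ≈ 141.23°
|T| = 12562 / 8.0039e+06 ≈ 0.0015695

0.00157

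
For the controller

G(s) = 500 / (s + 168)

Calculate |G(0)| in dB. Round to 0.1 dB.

G(0) = 500 / 168 ≈ 2.9762
20 log₁₀(2.9762) ≈ 9.47 dB

9.5 dB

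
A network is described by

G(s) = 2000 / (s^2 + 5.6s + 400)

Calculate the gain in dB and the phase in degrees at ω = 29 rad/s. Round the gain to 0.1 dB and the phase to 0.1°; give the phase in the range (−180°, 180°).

At s = jω = j29:
quadratic: (j29)² + 5.6·j29 + 400 = -441 + j162.4 → |·| ≈ 469.95, ∠ ≈ 159.78°
|G| = 2000 / 469.95 ≈ 4.2558
Gain = 20 log₁₀(4.2558) ≈ 12.58 dB
∠G = 0.00° − 159.78° = -159.78°

12.6 dB, -159.8°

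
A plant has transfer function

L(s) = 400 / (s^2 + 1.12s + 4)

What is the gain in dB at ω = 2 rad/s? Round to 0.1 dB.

45.0 dB

At s = jω = j2:
quadratic: (j2)² + 1.12·j2 + 4 = 0 + j2.24 → |·| ≈ 2.24, ∠ ≈ 90.00°
|L| = 400 / 2.24 ≈ 178.57
Gain = 20 log₁₀(178.57) ≈ 45.04 dB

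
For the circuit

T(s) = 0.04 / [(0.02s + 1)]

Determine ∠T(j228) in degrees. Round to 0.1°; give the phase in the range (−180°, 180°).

-77.6°

At ω = 228 rad/s:
pole (1 + j228·0.02) = 1 + j4.56 → |·| ≈ 4.6684, ∠ ≈ 77.63°
∠T = (0°) − (77.63°) = -77.63°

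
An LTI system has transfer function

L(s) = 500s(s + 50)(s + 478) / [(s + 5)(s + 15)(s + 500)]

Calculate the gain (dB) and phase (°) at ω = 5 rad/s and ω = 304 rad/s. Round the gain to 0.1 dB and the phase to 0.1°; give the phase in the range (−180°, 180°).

ω = 5: 60.6 dB, 32.3°; ω = 304: 53.8 dB, -4.4°

At s = jω = j5:
zero (s+50): 50 + j5 → |·| = √(50²+5²) = √2525 ≈ 50.249, ∠ = arctan(5/50) ≈ 5.71°
zero (s+478): 478 + j5 → |·| = √(478²+5²) = √228509 ≈ 478.03, ∠ = arctan(5/478) ≈ 0.60°
zero at origin: s = j5 → |·| = 5, ∠ = 90.00°
pole (s+5): 5 + j5 → |·| = √(5²+5²) = √50 ≈ 7.0711, ∠ = arctan(5/5) ≈ 45.00°
pole (s+15): 15 + j5 → |·| = √(15²+5²) = √250 ≈ 15.811, ∠ = arctan(5/15) ≈ 18.43°
pole (s+500): 500 + j5 → |·| = √(500²+5²) = √250025 ≈ 500.02, ∠ = arctan(5/500) ≈ 0.57°
|L| = 500 · 1.201e+05 / 55903 ≈ 1074.2
Gain = 20 log₁₀(1074.2) ≈ 60.62 dB
∠L = 96.31° − 64.00° = 32.31°

At s = jω = j304:
zero (s+50): 50 + j304 → |·| = √(50²+304²) = √94916 ≈ 308.08, ∠ = arctan(304/50) ≈ 80.66°
zero (s+478): 478 + j304 → |·| = √(478²+304²) = √320900 ≈ 566.48, ∠ = arctan(304/478) ≈ 32.46°
zero at origin: s = j304 → |·| = 304, ∠ = 90.00°
pole (s+5): 5 + j304 → |·| = √(5²+304²) = √92441 ≈ 304.04, ∠ = arctan(304/5) ≈ 89.06°
pole (s+15): 15 + j304 → |·| = √(15²+304²) = √92641 ≈ 304.37, ∠ = arctan(304/15) ≈ 87.18°
pole (s+500): 500 + j304 → |·| = √(500²+304²) = √342416 ≈ 585.16, ∠ = arctan(304/500) ≈ 31.30°
|L| = 500 · 5.3054e+07 / 5.4151e+07 ≈ 489.87
Gain = 20 log₁₀(489.87) ≈ 53.80 dB
∠L = 203.12° − 207.54° = -4.42°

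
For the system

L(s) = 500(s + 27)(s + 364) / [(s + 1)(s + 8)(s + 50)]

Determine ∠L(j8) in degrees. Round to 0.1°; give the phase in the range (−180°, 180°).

At s = jω = j8:
zero (s+27): 27 + j8 → |·| = √(27²+8²) = √793 ≈ 28.16, ∠ = arctan(8/27) ≈ 16.50°
zero (s+364): 364 + j8 → |·| = √(364²+8²) = √132560 ≈ 364.09, ∠ = arctan(8/364) ≈ 1.26°
pole (s+1): 1 + j8 → |·| = √(1²+8²) = √65 ≈ 8.0623, ∠ = arctan(8/1) ≈ 82.87°
pole (s+8): 8 + j8 → |·| = √(8²+8²) = √128 ≈ 11.314, ∠ = arctan(8/8) ≈ 45.00°
pole (s+50): 50 + j8 → |·| = √(50²+8²) = √2564 ≈ 50.636, ∠ = arctan(8/50) ≈ 9.09°
∠L = 17.76° − 136.96° = -119.20°

-119.2°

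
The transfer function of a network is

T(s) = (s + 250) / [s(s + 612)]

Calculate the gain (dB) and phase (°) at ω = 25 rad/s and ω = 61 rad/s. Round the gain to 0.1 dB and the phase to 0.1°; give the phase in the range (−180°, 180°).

ω = 25: -35.7 dB, -86.6°; ω = 61: -43.3 dB, -82.0°

At s = jω = j25:
zero (s+250): 250 + j25 → |·| = √(250²+25²) = √63125 ≈ 251.25, ∠ = arctan(25/250) ≈ 5.71°
pole (s+612): 612 + j25 → |·| = √(612²+25²) = √375169 ≈ 612.51, ∠ = arctan(25/612) ≈ 2.34°
pole at origin: |s| = 25, ∠ = 90.00° (in denominator)
|T| = 1 · 251.25 / 15313 ≈ 0.016408
Gain = 20 log₁₀(0.016408) ≈ -35.70 dB
∠T = 5.71° − 92.34° = -86.63°

At s = jω = j61:
zero (s+250): 250 + j61 → |·| = √(250²+61²) = √66221 ≈ 257.33, ∠ = arctan(61/250) ≈ 13.71°
pole (s+612): 612 + j61 → |·| = √(612²+61²) = √378265 ≈ 615.03, ∠ = arctan(61/612) ≈ 5.69°
pole at origin: |s| = 61, ∠ = 90.00° (in denominator)
|T| = 1 · 257.33 / 37517 ≈ 0.006859
Gain = 20 log₁₀(0.006859) ≈ -43.27 dB
∠T = 13.71° − 95.69° = -81.98°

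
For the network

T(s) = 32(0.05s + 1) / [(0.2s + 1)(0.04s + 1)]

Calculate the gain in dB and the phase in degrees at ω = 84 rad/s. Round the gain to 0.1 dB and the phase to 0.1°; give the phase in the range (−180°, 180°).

7.4 dB, -83.4°

At ω = 84 rad/s:
zero (1 + j84·0.05) = 1 + j4.2 → |·| ≈ 4.3174, ∠ ≈ 76.61°
pole (1 + j84·0.2) = 1 + j16.8 → |·| ≈ 16.83, ∠ ≈ 86.59°
pole (1 + j84·0.04) = 1 + j3.36 → |·| ≈ 3.5057, ∠ ≈ 73.43°
|T| = 32 · 4.3174 / (16.83 · 3.5057) ≈ 2.3416
Gain = 20 log₁₀(2.3416) ≈ 7.39 dB
∠T = (76.61°) − (86.59° + 73.43°) = -83.41°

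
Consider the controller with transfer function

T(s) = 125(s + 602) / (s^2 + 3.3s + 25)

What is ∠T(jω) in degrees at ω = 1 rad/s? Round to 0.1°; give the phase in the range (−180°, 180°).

-7.7°

At s = jω = j1:
zero (s+602): 602 + j1 → |·| = √(602²+1²) = √362405 ≈ 602, ∠ = arctan(1/602) ≈ 0.10°
quadratic: (j1)² + 3.3·j1 + 25 = 24 + j3.3 → |·| ≈ 24.226, ∠ ≈ 7.83°
∠T = 0.10° − 7.83° = -7.73°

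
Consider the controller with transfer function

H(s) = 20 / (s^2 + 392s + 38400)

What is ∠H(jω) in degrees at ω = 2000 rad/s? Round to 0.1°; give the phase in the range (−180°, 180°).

Substitute s = j2000:
Numerator: 20 = 20 + j0
Denominator: (j2000)^2 + 392(j2000) + 38400 = -3961600 + j784000
|N| = √(20² + 0²) ≈ 20, ∠N ≈ 0.00°
|D| = √(3961600² + 784000²) ≈ 4.0384e+06, ∠D ≈ 168.81°
∠H = 0.00° − 168.81° = -168.81°

-168.8°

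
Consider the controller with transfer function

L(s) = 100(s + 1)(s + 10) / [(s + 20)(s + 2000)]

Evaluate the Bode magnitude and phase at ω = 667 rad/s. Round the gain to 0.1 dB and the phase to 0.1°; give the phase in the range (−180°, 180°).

30.0 dB, 72.3°

At s = jω = j667:
zero (s+1): 1 + j667 → |·| = √(1²+667²) = √444890 ≈ 667, ∠ = arctan(667/1) ≈ 89.91°
zero (s+10): 10 + j667 → |·| = √(10²+667²) = √444989 ≈ 667.07, ∠ = arctan(667/10) ≈ 89.14°
pole (s+20): 20 + j667 → |·| = √(20²+667²) = √445289 ≈ 667.3, ∠ = arctan(667/20) ≈ 88.28°
pole (s+2000): 2000 + j667 → |·| = √(2000²+667²) = √4444889 ≈ 2108.3, ∠ = arctan(667/2000) ≈ 18.44°
|L| = 100 · 4.4494e+05 / 1.4069e+06 ≈ 31.626
Gain = 20 log₁₀(31.626) ≈ 30.00 dB
∠L = 179.05° − 106.72° = 72.33°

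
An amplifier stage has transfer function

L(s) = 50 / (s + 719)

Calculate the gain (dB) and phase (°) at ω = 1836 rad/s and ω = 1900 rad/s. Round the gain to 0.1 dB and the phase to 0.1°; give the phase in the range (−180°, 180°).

Substitute s = j1836:
Numerator: 50 = 50 + j0
Denominator: (j1836) + 719 = 719 + j1836
|N| = √(50² + 0²) ≈ 50, ∠N ≈ 0.00°
|D| = √(719² + 1836²) ≈ 1971.8, ∠D ≈ 68.61°
|L| = 50 / 1971.8 ≈ 0.025358
Gain = 20 log₁₀(0.025358) ≈ -31.92 dB
∠L = 0.00° − 68.61° = -68.61°

Substitute s = j1900:
Numerator: 50 = 50 + j0
Denominator: (j1900) + 719 = 719 + j1900
|N| = √(50² + 0²) ≈ 50, ∠N ≈ 0.00°
|D| = √(719² + 1900²) ≈ 2031.5, ∠D ≈ 69.27°
|L| = 50 / 2031.5 ≈ 0.024612
Gain = 20 log₁₀(0.024612) ≈ -32.18 dB
∠L = 0.00° − 69.27° = -69.27°

ω = 1836: -31.9 dB, -68.6°; ω = 1900: -32.2 dB, -69.3°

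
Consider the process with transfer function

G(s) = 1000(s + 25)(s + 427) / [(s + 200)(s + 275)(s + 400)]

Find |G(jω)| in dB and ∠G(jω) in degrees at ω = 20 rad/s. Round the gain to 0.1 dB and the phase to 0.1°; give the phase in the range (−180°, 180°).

-4.2 dB, 28.6°

At s = jω = j20:
zero (s+25): 25 + j20 → |·| = √(25²+20²) = √1025 ≈ 32.016, ∠ = arctan(20/25) ≈ 38.66°
zero (s+427): 427 + j20 → |·| = √(427²+20²) = √182729 ≈ 427.47, ∠ = arctan(20/427) ≈ 2.68°
pole (s+200): 200 + j20 → |·| = √(200²+20²) = √40400 ≈ 201, ∠ = arctan(20/200) ≈ 5.71°
pole (s+275): 275 + j20 → |·| = √(275²+20²) = √76025 ≈ 275.73, ∠ = arctan(20/275) ≈ 4.16°
pole (s+400): 400 + j20 → |·| = √(400²+20²) = √160400 ≈ 400.5, ∠ = arctan(20/400) ≈ 2.86°
|G| = 1000 · 13686 / 2.2196e+07 ≈ 0.6166
Gain = 20 log₁₀(0.6166) ≈ -4.20 dB
∠G = 41.34° − 12.73° = 28.61°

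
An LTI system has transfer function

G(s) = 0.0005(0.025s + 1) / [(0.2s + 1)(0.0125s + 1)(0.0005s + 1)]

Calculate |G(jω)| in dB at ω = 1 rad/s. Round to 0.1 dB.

-66.2 dB

At ω = 1 rad/s:
zero (1 + j1·0.025) = 1 + j0.025 → |·| ≈ 1.0003, ∠ ≈ 1.43°
pole (1 + j1·0.2) = 1 + j0.2 → |·| ≈ 1.0198, ∠ ≈ 11.31°
pole (1 + j1·0.0125) = 1 + j0.0125 → |·| ≈ 1.0001, ∠ ≈ 0.72°
pole (1 + j1·0.0005) = 1 + j0.0005 → |·| ≈ 1, ∠ ≈ 0.03°
|G| = 0.0005 · 1.0003 / (1.0198 · 1.0001 · 1) ≈ 0.00049039
Gain = 20 log₁₀(0.00049039) ≈ -66.19 dB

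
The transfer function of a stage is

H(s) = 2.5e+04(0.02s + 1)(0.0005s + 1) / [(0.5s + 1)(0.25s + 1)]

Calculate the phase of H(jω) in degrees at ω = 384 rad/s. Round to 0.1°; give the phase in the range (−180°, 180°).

-85.7°

At ω = 384 rad/s:
zero (1 + j384·0.02) = 1 + j7.68 → |·| ≈ 7.7448, ∠ ≈ 82.58°
zero (1 + j384·0.0005) = 1 + j0.192 → |·| ≈ 1.0183, ∠ ≈ 10.87°
pole (1 + j384·0.5) = 1 + j192 → |·| ≈ 192, ∠ ≈ 89.70°
pole (1 + j384·0.25) = 1 + j96 → |·| ≈ 96.005, ∠ ≈ 89.40°
∠H = (82.58° + 10.87°) − (89.70° + 89.40°) = -85.65°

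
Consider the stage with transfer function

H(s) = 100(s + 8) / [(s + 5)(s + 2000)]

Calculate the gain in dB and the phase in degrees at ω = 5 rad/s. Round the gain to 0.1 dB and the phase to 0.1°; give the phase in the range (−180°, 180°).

At s = jω = j5:
zero (s+8): 8 + j5 → |·| = √(8²+5²) = √89 ≈ 9.434, ∠ = arctan(5/8) ≈ 32.01°
pole (s+5): 5 + j5 → |·| = √(5²+5²) = √50 ≈ 7.0711, ∠ = arctan(5/5) ≈ 45.00°
pole (s+2000): 2000 + j5 → |·| = √(2000²+5²) = √4000025 ≈ 2000, ∠ = arctan(5/2000) ≈ 0.14°
|H| = 100 · 9.434 / 14142 ≈ 0.066709
Gain = 20 log₁₀(0.066709) ≈ -23.52 dB
∠H = 32.01° − 45.14° = -13.13°

-23.5 dB, -13.1°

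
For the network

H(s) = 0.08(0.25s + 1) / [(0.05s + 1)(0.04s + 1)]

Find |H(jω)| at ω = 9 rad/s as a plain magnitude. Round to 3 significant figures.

At ω = 9 rad/s:
zero (1 + j9·0.25) = 1 + j2.25 → |·| ≈ 2.4622, ∠ ≈ 66.04°
pole (1 + j9·0.05) = 1 + j0.45 → |·| ≈ 1.0966, ∠ ≈ 24.23°
pole (1 + j9·0.04) = 1 + j0.36 → |·| ≈ 1.0628, ∠ ≈ 19.80°
|H| = 0.08 · 2.4622 / (1.0966 · 1.0628) ≈ 0.16901

0.169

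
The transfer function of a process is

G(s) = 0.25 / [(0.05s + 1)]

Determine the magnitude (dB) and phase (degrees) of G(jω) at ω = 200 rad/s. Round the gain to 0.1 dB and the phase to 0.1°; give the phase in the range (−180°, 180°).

-32.1 dB, -84.3°

At ω = 200 rad/s:
pole (1 + j200·0.05) = 1 + j10 → |·| ≈ 10.05, ∠ ≈ 84.29°
|G| = 0.25 · 1 / (10.05) ≈ 0.024876
Gain = 20 log₁₀(0.024876) ≈ -32.08 dB
∠G = (0°) − (84.29°) = -84.29°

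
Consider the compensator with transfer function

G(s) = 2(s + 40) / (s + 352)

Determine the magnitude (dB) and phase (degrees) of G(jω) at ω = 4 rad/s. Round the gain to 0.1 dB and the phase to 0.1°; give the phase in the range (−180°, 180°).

-12.8 dB, 5.1°

At s = jω = j4:
zero (s+40): 40 + j4 → |·| = √(40²+4²) = √1616 ≈ 40.2, ∠ = arctan(4/40) ≈ 5.71°
pole (s+352): 352 + j4 → |·| = √(352²+4²) = √123920 ≈ 352.02, ∠ = arctan(4/352) ≈ 0.65°
|G| = 2 · 40.2 / 352.02 ≈ 0.2284
Gain = 20 log₁₀(0.2284) ≈ -12.83 dB
∠G = 5.71° − 0.65° = 5.06°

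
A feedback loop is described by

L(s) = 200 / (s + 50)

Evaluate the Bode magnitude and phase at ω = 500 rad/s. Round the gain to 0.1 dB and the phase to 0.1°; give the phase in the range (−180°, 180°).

Substitute s = j500:
Numerator: 200 = 200 + j0
Denominator: (j500) + 50 = 50 + j500
|N| = √(200² + 0²) ≈ 200, ∠N ≈ 0.00°
|D| = √(50² + 500²) ≈ 502.49, ∠D ≈ 84.29°
|L| = 200 / 502.49 ≈ 0.39802
Gain = 20 log₁₀(0.39802) ≈ -8.00 dB
∠L = 0.00° − 84.29° = -84.29°

-8.0 dB, -84.3°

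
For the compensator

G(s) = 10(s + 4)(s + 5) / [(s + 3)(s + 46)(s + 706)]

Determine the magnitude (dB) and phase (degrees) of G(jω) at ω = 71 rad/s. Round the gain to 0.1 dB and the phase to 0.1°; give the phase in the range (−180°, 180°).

-38.5 dB, 22.4°

At s = jω = j71:
zero (s+4): 4 + j71 → |·| = √(4²+71²) = √5057 ≈ 71.113, ∠ = arctan(71/4) ≈ 86.78°
zero (s+5): 5 + j71 → |·| = √(5²+71²) = √5066 ≈ 71.176, ∠ = arctan(71/5) ≈ 85.97°
pole (s+3): 3 + j71 → |·| = √(3²+71²) = √5050 ≈ 71.063, ∠ = arctan(71/3) ≈ 87.58°
pole (s+46): 46 + j71 → |·| = √(46²+71²) = √7157 ≈ 84.599, ∠ = arctan(71/46) ≈ 57.06°
pole (s+706): 706 + j71 → |·| = √(706²+71²) = √503477 ≈ 709.56, ∠ = arctan(71/706) ≈ 5.74°
|G| = 10 · 5061.5 / 4.2658e+06 ≈ 0.011865
Gain = 20 log₁₀(0.011865) ≈ -38.51 dB
∠G = 172.75° − 150.38° = 22.37°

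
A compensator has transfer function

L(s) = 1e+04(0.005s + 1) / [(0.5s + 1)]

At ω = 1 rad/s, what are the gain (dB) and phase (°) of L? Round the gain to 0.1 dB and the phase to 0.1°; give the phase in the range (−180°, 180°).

79.0 dB, -26.3°

At ω = 1 rad/s:
zero (1 + j1·0.005) = 1 + j0.005 → |·| ≈ 1, ∠ ≈ 0.29°
pole (1 + j1·0.5) = 1 + j0.5 → |·| ≈ 1.118, ∠ ≈ 26.57°
|L| = 1e+04 · 1 / (1.118) ≈ 8944.5
Gain = 20 log₁₀(8944.5) ≈ 79.03 dB
∠L = (0.29°) − (26.57°) = -26.28°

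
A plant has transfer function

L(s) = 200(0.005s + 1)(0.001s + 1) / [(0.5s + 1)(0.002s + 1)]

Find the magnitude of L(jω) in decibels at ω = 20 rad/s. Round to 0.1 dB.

At ω = 20 rad/s:
zero (1 + j20·0.005) = 1 + j0.1 → |·| ≈ 1.005, ∠ ≈ 5.71°
zero (1 + j20·0.001) = 1 + j0.02 → |·| ≈ 1.0002, ∠ ≈ 1.15°
pole (1 + j20·0.5) = 1 + j10 → |·| ≈ 10.05, ∠ ≈ 84.29°
pole (1 + j20·0.002) = 1 + j0.04 → |·| ≈ 1.0008, ∠ ≈ 2.29°
|L| = 200 · 1.005 · 1.0002 / (10.05 · 1.0008) ≈ 19.988
Gain = 20 log₁₀(19.988) ≈ 26.02 dB

26.0 dB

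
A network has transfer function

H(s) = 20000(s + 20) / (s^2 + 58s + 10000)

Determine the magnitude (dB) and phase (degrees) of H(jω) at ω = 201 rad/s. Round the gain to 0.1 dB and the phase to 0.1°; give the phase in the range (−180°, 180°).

41.9 dB, -74.7°

At s = jω = j201:
zero (s+20): 20 + j201 → |·| = √(20²+201²) = √40801 ≈ 201.99, ∠ = arctan(201/20) ≈ 84.32°
quadratic: (j201)² + 58·j201 + 10000 = -30401 + j11658 → |·| ≈ 32560, ∠ ≈ 159.02°
|H| = 20000 · 201.99 / 32560 ≈ 124.07
Gain = 20 log₁₀(124.07) ≈ 41.87 dB
∠H = 84.32° − 159.02° = -74.70°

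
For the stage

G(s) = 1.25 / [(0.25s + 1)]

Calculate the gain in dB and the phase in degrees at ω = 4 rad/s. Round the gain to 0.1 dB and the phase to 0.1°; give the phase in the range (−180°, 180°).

At ω = 4 rad/s:
pole (1 + j4·0.25) = 1 + j1 → |·| ≈ 1.4142, ∠ ≈ 45.00°
|G| = 1.25 · 1 / (1.4142) ≈ 0.88389
Gain = 20 log₁₀(0.88389) ≈ -1.07 dB
∠G = (0°) − (45.00°) = -45.00°

-1.1 dB, -45.0°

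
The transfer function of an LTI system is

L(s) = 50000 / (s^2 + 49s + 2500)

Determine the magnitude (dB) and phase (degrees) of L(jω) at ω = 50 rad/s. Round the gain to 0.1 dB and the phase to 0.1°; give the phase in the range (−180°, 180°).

26.2 dB, -90.0°

At s = jω = j50:
quadratic: (j50)² + 49·j50 + 2500 = 0 + j2450 → |·| ≈ 2450, ∠ ≈ 90.00°
|L| = 50000 / 2450 ≈ 20.408
Gain = 20 log₁₀(20.408) ≈ 26.20 dB
∠L = 0.00° − 90.00° = -90.00°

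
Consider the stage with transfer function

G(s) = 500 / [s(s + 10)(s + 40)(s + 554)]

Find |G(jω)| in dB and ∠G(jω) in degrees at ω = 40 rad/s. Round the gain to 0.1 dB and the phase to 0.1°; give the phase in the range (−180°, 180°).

At s = jω = j40:
pole (s+10): 10 + j40 → |·| = √(10²+40²) = √1700 ≈ 41.231, ∠ = arctan(40/10) ≈ 75.96°
pole (s+40): 40 + j40 → |·| = √(40²+40²) = √3200 ≈ 56.569, ∠ = arctan(40/40) ≈ 45.00°
pole (s+554): 554 + j40 → |·| = √(554²+40²) = √308516 ≈ 555.44, ∠ = arctan(40/554) ≈ 4.13°
pole at origin: |s| = 40, ∠ = 90.00° (in denominator)
|G| = 500 / 5.182e+07 ≈ 9.6488e-06
Gain = 20 log₁₀(9.6488e-06) ≈ -100.31 dB
∠G = 0.00° − 215.09° = -215.09° ≡ 144.91° (principal value)

-100.3 dB, 144.9°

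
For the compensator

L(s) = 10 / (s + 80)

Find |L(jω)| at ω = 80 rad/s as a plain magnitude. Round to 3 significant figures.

At s = jω = j80:
pole (s+80): 80 + j80 → |·| = √(80²+80²) = √12800 ≈ 113.14, ∠ = arctan(80/80) ≈ 45.00°
|L| = 10 / 113.14 ≈ 0.088386

0.0884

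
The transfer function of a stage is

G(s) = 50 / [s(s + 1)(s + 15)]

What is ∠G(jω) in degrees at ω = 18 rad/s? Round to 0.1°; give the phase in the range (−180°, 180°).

133.0°

At s = jω = j18:
pole (s+1): 1 + j18 → |·| = √(1²+18²) = √325 ≈ 18.028, ∠ = arctan(18/1) ≈ 86.82°
pole (s+15): 15 + j18 → |·| = √(15²+18²) = √549 ≈ 23.431, ∠ = arctan(18/15) ≈ 50.19°
pole at origin: |s| = 18, ∠ = 90.00° (in denominator)
∠G = 0.00° − 227.01° = -227.01° ≡ 132.99° (principal value)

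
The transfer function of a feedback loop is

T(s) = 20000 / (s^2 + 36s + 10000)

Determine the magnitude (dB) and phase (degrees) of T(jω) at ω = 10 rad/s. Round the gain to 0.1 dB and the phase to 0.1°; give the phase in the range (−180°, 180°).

6.1 dB, -2.1°

At s = jω = j10:
quadratic: (j10)² + 36·j10 + 10000 = 9900 + j360 → |·| ≈ 9906.5, ∠ ≈ 2.08°
|T| = 20000 / 9906.5 ≈ 2.0189
Gain = 20 log₁₀(2.0189) ≈ 6.10 dB
∠T = 0.00° − 2.08° = -2.08°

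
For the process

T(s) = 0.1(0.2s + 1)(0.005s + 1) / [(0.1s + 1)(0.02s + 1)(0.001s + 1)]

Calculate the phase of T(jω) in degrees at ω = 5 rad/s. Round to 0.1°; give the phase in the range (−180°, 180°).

13.9°

At ω = 5 rad/s:
zero (1 + j5·0.2) = 1 + j1 → |·| ≈ 1.4142, ∠ ≈ 45.00°
zero (1 + j5·0.005) = 1 + j0.025 → |·| ≈ 1.0003, ∠ ≈ 1.43°
pole (1 + j5·0.1) = 1 + j0.5 → |·| ≈ 1.118, ∠ ≈ 26.57°
pole (1 + j5·0.02) = 1 + j0.1 → |·| ≈ 1.005, ∠ ≈ 5.71°
pole (1 + j5·0.001) = 1 + j0.005 → |·| ≈ 1, ∠ ≈ 0.29°
∠T = (45.00° + 1.43°) − (26.57° + 5.71° + 0.29°) = 13.86°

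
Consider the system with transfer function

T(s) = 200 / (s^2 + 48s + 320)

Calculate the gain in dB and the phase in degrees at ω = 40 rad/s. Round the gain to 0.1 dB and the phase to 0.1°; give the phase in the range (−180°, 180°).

-21.2 dB, -123.7°

Substitute s = j40:
Numerator: 200 = 200 + j0
Denominator: (j40)^2 + 48(j40) + 320 = -1280 + j1920
|N| = √(200² + 0²) ≈ 200, ∠N ≈ 0.00°
|D| = √(1280² + 1920²) ≈ 2307.6, ∠D ≈ 123.69°
|T| = 200 / 2307.6 ≈ 0.08667
Gain = 20 log₁₀(0.08667) ≈ -21.24 dB
∠T = 0.00° − 123.69° = -123.69°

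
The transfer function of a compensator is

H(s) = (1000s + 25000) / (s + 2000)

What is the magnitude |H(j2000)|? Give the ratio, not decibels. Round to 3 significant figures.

Substitute s = j2000:
Numerator: 1000(j2000) + 25000 = 25000 + j2000000
Denominator: (j2000) + 2000 = 2000 + j2000
|N| = √(25000² + 2000000²) ≈ 2.0002e+06, ∠N ≈ 89.28°
|D| = √(2000² + 2000²) ≈ 2828.4, ∠D ≈ 45.00°
|H| = 2.0002e+06 / 2828.4 ≈ 707.18

707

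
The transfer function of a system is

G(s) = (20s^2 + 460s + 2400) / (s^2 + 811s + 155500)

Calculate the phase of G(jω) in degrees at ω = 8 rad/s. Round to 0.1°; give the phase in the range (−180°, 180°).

70.7°

Substitute s = j8:
Numerator: 20(j8)^2 + 460(j8) + 2400 = 1120 + j3680
Denominator: (j8)^2 + 811(j8) + 155500 = 155436 + j6488
|N| = √(1120² + 3680²) ≈ 3846.7, ∠N ≈ 73.07°
|D| = √(155436² + 6488²) ≈ 1.5557e+05, ∠D ≈ 2.39°
∠G = 73.07° − 2.39° = 70.68°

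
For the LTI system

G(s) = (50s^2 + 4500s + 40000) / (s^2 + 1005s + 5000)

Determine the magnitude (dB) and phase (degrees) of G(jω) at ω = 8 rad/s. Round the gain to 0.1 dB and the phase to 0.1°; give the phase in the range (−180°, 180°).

Substitute s = j8:
Numerator: 50(j8)^2 + 4500(j8) + 40000 = 36800 + j36000
Denominator: (j8)^2 + 1005(j8) + 5000 = 4936 + j8040
|N| = √(36800² + 36000²) ≈ 51480, ∠N ≈ 44.37°
|D| = √(4936² + 8040²) ≈ 9434.3, ∠D ≈ 58.45°
|G| = 51480 / 9434.3 ≈ 5.4567
Gain = 20 log₁₀(5.4567) ≈ 14.74 dB
∠G = 44.37° − 58.45° = -14.08°

14.7 dB, -14.1°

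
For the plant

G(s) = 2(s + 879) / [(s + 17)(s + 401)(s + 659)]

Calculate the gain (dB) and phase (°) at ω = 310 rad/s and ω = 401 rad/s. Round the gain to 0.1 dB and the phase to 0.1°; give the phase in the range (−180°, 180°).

ω = 310: -95.8 dB, -130.3°; ω = 401: -99.2 dB, -139.4°

At s = jω = j310:
zero (s+879): 879 + j310 → |·| = √(879²+310²) = √868741 ≈ 932.06, ∠ = arctan(310/879) ≈ 19.43°
pole (s+17): 17 + j310 → |·| = √(17²+310²) = √96389 ≈ 310.47, ∠ = arctan(310/17) ≈ 86.86°
pole (s+401): 401 + j310 → |·| = √(401²+310²) = √256901 ≈ 506.85, ∠ = arctan(310/401) ≈ 37.71°
pole (s+659): 659 + j310 → |·| = √(659²+310²) = √530381 ≈ 728.27, ∠ = arctan(310/659) ≈ 25.19°
|G| = 2 · 932.06 / 1.146e+08 ≈ 1.6266e-05
Gain = 20 log₁₀(1.6266e-05) ≈ -95.77 dB
∠G = 19.43° − 149.76° = -130.33°

At s = jω = j401:
zero (s+879): 879 + j401 → |·| = √(879²+401²) = √933442 ≈ 966.15, ∠ = arctan(401/879) ≈ 24.52°
pole (s+17): 17 + j401 → |·| = √(17²+401²) = √161090 ≈ 401.36, ∠ = arctan(401/17) ≈ 87.57°
pole (s+401): 401 + j401 → |·| = √(401²+401²) = √321602 ≈ 567.1, ∠ = arctan(401/401) ≈ 45.00°
pole (s+659): 659 + j401 → |·| = √(659²+401²) = √595082 ≈ 771.42, ∠ = arctan(401/659) ≈ 31.32°
|G| = 2 · 966.15 / 1.7558e+08 ≈ 1.1005e-05
Gain = 20 log₁₀(1.1005e-05) ≈ -99.17 dB
∠G = 24.52° − 163.89° = -139.37°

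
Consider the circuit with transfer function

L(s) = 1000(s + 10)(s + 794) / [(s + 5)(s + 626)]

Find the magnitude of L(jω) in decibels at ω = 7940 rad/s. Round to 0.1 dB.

60.0 dB

At s = jω = j7940:
zero (s+10): 10 + j7940 → |·| = √(10²+7940²) = √63043700 ≈ 7940, ∠ = arctan(7940/10) ≈ 89.93°
zero (s+794): 794 + j7940 → |·| = √(794²+7940²) = √63674036 ≈ 7979.6, ∠ = arctan(7940/794) ≈ 84.29°
pole (s+5): 5 + j7940 → |·| = √(5²+7940²) = √63043625 ≈ 7940, ∠ = arctan(7940/5) ≈ 89.96°
pole (s+626): 626 + j7940 → |·| = √(626²+7940²) = √63435476 ≈ 7964.6, ∠ = arctan(7940/626) ≈ 85.49°
|L| = 1000 · 6.3358e+07 / 6.3239e+07 ≈ 1001.9
Gain = 20 log₁₀(1001.9) ≈ 60.02 dB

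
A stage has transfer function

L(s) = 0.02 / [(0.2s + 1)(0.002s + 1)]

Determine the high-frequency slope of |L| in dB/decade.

Each pole contributes −20 dB/decade at high frequency; each zero contributes +20 dB/decade.
Net: 0 zero(s) − 2 pole(s) → -40 dB/decade.

-40 dB/decade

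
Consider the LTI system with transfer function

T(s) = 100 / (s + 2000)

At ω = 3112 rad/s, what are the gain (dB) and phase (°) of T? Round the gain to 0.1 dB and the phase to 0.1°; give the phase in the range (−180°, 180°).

At s = jω = j3112:
pole (s+2000): 2000 + j3112 → |·| = √(2000²+3112²) = √13684544 ≈ 3699.3, ∠ = arctan(3112/2000) ≈ 57.27°
|T| = 100 / 3699.3 ≈ 0.027032
Gain = 20 log₁₀(0.027032) ≈ -31.36 dB
∠T = 0.00° − 57.27° = -57.27°

-31.4 dB, -57.3°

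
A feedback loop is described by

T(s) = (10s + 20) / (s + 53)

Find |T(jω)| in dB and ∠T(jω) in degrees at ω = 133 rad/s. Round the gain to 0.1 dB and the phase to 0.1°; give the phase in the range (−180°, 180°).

Substitute s = j133:
Numerator: 10(j133) + 20 = 20 + j1330
Denominator: (j133) + 53 = 53 + j133
|N| = √(20² + 1330²) ≈ 1330.2, ∠N ≈ 89.14°
|D| = √(53² + 133²) ≈ 143.17, ∠D ≈ 68.27°
|T| = 1330.2 / 143.17 ≈ 9.2911
Gain = 20 log₁₀(9.2911) ≈ 19.36 dB
∠T = 89.14° − 68.27° = 20.87°

19.4 dB, 20.9°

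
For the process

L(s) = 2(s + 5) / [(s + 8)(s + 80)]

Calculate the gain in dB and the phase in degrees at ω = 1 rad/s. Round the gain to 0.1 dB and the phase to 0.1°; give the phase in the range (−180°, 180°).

At s = jω = j1:
zero (s+5): 5 + j1 → |·| = √(5²+1²) = √26 ≈ 5.099, ∠ = arctan(1/5) ≈ 11.31°
pole (s+8): 8 + j1 → |·| = √(8²+1²) = √65 ≈ 8.0623, ∠ = arctan(1/8) ≈ 7.13°
pole (s+80): 80 + j1 → |·| = √(80²+1²) = √6401 ≈ 80.006, ∠ = arctan(1/80) ≈ 0.72°
|L| = 2 · 5.099 / 645.03 ≈ 0.01581
Gain = 20 log₁₀(0.01581) ≈ -36.02 dB
∠L = 11.31° − 7.85° = 3.46°

-36.0 dB, 3.5°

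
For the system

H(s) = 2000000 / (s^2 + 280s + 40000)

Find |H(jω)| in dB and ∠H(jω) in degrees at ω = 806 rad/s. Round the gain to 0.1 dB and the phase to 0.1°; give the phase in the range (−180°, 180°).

At s = jω = j806:
quadratic: (j806)² + 280·j806 + 40000 = -609636 + j225680 → |·| ≈ 6.5007e+05, ∠ ≈ 159.69°
|H| = 2000000 / 6.5007e+05 ≈ 3.0766
Gain = 20 log₁₀(3.0766) ≈ 9.76 dB
∠H = 0.00° − 159.69° = -159.69°

9.8 dB, -159.7°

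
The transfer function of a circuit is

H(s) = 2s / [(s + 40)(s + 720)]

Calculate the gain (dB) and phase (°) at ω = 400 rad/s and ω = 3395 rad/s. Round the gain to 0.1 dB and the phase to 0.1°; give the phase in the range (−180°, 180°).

ω = 400: -52.3 dB, -23.3°; ω = 3395: -64.8 dB, -77.4°

At s = jω = j400:
zero at origin: s = j400 → |·| = 400, ∠ = 90.00°
pole (s+40): 40 + j400 → |·| = √(40²+400²) = √161600 ≈ 402, ∠ = arctan(400/40) ≈ 84.29°
pole (s+720): 720 + j400 → |·| = √(720²+400²) = √678400 ≈ 823.65, ∠ = arctan(400/720) ≈ 29.05°
|H| = 2 · 400 / 3.3111e+05 ≈ 0.0024161
Gain = 20 log₁₀(0.0024161) ≈ -52.34 dB
∠H = 90.00° − 113.34° = -23.34°

At s = jω = j3395:
zero at origin: s = j3395 → |·| = 3395, ∠ = 90.00°
pole (s+40): 40 + j3395 → |·| = √(40²+3395²) = √11527625 ≈ 3395.2, ∠ = arctan(3395/40) ≈ 89.32°
pole (s+720): 720 + j3395 → |·| = √(720²+3395²) = √12044425 ≈ 3470.5, ∠ = arctan(3395/720) ≈ 78.03°
|H| = 2 · 3395 / 1.1783e+07 ≈ 0.00057625
Gain = 20 log₁₀(0.00057625) ≈ -64.79 dB
∠H = 90.00° − 167.35° = -77.35°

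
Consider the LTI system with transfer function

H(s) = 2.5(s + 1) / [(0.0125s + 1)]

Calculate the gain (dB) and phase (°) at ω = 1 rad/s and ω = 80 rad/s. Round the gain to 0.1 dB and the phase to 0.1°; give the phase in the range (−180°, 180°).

At ω = 1 rad/s:
zero (1 + j1·1) = 1 + j1 → |·| ≈ 1.4142, ∠ ≈ 45.00°
pole (1 + j1·0.0125) = 1 + j0.0125 → |·| ≈ 1.0001, ∠ ≈ 0.72°
|H| = 2.5 · 1.4142 / (1.0001) ≈ 3.5351
Gain = 20 log₁₀(3.5351) ≈ 10.97 dB
∠H = (45.00°) − (0.72°) = 44.28°

At ω = 80 rad/s:
zero (1 + j80·1) = 1 + j80 → |·| ≈ 80.006, ∠ ≈ 89.28°
pole (1 + j80·0.0125) = 1 + j1 → |·| ≈ 1.4142, ∠ ≈ 45.00°
|H| = 2.5 · 80.006 / (1.4142) ≈ 141.43
Gain = 20 log₁₀(141.43) ≈ 43.01 dB
∠H = (89.28°) − (45.00°) = 44.28°

ω = 1: 11.0 dB, 44.3°; ω = 80: 43.0 dB, 44.3°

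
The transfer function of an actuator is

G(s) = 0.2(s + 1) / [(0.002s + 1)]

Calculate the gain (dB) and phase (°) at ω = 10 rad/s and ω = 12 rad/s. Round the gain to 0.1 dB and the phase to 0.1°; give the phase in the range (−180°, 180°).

ω = 10: 6.1 dB, 83.1°; ω = 12: 7.6 dB, 83.9°

At ω = 10 rad/s:
zero (1 + j10·1) = 1 + j10 → |·| ≈ 10.05, ∠ ≈ 84.29°
pole (1 + j10·0.002) = 1 + j0.02 → |·| ≈ 1.0002, ∠ ≈ 1.15°
|G| = 0.2 · 10.05 / (1.0002) ≈ 2.0096
Gain = 20 log₁₀(2.0096) ≈ 6.06 dB
∠G = (84.29°) − (1.15°) = 83.14°

At ω = 12 rad/s:
zero (1 + j12·1) = 1 + j12 → |·| ≈ 12.042, ∠ ≈ 85.24°
pole (1 + j12·0.002) = 1 + j0.024 → |·| ≈ 1.0003, ∠ ≈ 1.37°
|G| = 0.2 · 12.042 / (1.0003) ≈ 2.4077
Gain = 20 log₁₀(2.4077) ≈ 7.63 dB
∠G = (85.24°) − (1.37°) = 83.87°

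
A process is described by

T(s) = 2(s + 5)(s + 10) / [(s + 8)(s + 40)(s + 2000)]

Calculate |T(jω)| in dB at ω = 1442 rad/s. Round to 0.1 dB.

-61.8 dB

At s = jω = j1442:
zero (s+5): 5 + j1442 → |·| = √(5²+1442²) = √2079389 ≈ 1442, ∠ = arctan(1442/5) ≈ 89.80°
zero (s+10): 10 + j1442 → |·| = √(10²+1442²) = √2079464 ≈ 1442, ∠ = arctan(1442/10) ≈ 89.60°
pole (s+8): 8 + j1442 → |·| = √(8²+1442²) = √2079428 ≈ 1442, ∠ = arctan(1442/8) ≈ 89.68°
pole (s+40): 40 + j1442 → |·| = √(40²+1442²) = √2080964 ≈ 1442.6, ∠ = arctan(1442/40) ≈ 88.41°
pole (s+2000): 2000 + j1442 → |·| = √(2000²+1442²) = √6079364 ≈ 2465.6, ∠ = arctan(1442/2000) ≈ 35.79°
|T| = 2 · 2.0794e+06 / 5.129e+09 ≈ 0.00081084
Gain = 20 log₁₀(0.00081084) ≈ -61.82 dB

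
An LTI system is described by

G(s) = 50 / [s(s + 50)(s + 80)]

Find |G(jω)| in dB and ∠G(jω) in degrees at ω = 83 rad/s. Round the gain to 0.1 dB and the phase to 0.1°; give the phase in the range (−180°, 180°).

-85.4 dB, 165.0°

At s = jω = j83:
pole (s+50): 50 + j83 → |·| = √(50²+83²) = √9389 ≈ 96.897, ∠ = arctan(83/50) ≈ 58.93°
pole (s+80): 80 + j83 → |·| = √(80²+83²) = √13289 ≈ 115.28, ∠ = arctan(83/80) ≈ 46.05°
pole at origin: |s| = 83, ∠ = 90.00° (in denominator)
|G| = 50 / 9.2713e+05 ≈ 5.393e-05
Gain = 20 log₁₀(5.393e-05) ≈ -85.36 dB
∠G = 0.00° − 194.98° = -194.98° ≡ 165.02° (principal value)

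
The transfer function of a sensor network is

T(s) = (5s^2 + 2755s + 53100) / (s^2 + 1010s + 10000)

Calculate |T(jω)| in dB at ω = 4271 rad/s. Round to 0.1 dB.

13.8 dB

Substitute s = j4271:
Numerator: 5(j4271)^2 + 2755(j4271) + 53100 = -91154105 + j11766605
Denominator: (j4271)^2 + 1010(j4271) + 10000 = -18231441 + j4313710
|N| = √(91154105² + 11766605²) ≈ 9.191e+07, ∠N ≈ 172.64°
|D| = √(18231441² + 4313710²) ≈ 1.8735e+07, ∠D ≈ 166.69°
|T| = 9.191e+07 / 1.8735e+07 ≈ 4.9058
Gain = 20 log₁₀(4.9058) ≈ 13.81 dB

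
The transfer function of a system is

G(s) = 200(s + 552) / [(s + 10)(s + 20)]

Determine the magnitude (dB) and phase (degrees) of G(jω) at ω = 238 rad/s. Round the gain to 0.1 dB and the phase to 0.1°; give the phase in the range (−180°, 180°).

6.5 dB, -149.5°

At s = jω = j238:
zero (s+552): 552 + j238 → |·| = √(552²+238²) = √361348 ≈ 601.12, ∠ = arctan(238/552) ≈ 23.32°
pole (s+10): 10 + j238 → |·| = √(10²+238²) = √56744 ≈ 238.21, ∠ = arctan(238/10) ≈ 87.59°
pole (s+20): 20 + j238 → |·| = √(20²+238²) = √57044 ≈ 238.84, ∠ = arctan(238/20) ≈ 85.20°
|G| = 200 · 601.12 / 56894 ≈ 2.1131
Gain = 20 log₁₀(2.1131) ≈ 6.50 dB
∠G = 23.32° − 172.79° = -149.47°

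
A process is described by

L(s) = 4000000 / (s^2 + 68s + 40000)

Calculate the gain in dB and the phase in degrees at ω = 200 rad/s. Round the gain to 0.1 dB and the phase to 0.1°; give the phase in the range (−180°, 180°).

At s = jω = j200:
quadratic: (j200)² + 68·j200 + 40000 = 0 + j13600 → |·| ≈ 13600, ∠ ≈ 90.00°
|L| = 4000000 / 13600 ≈ 294.12
Gain = 20 log₁₀(294.12) ≈ 49.37 dB
∠L = 0.00° − 90.00° = -90.00°

49.4 dB, -90.0°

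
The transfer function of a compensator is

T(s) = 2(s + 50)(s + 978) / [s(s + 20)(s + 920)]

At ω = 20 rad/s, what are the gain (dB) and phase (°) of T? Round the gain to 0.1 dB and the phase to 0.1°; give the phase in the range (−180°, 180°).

At s = jω = j20:
zero (s+50): 50 + j20 → |·| = √(50²+20²) = √2900 ≈ 53.852, ∠ = arctan(20/50) ≈ 21.80°
zero (s+978): 978 + j20 → |·| = √(978²+20²) = √956884 ≈ 978.2, ∠ = arctan(20/978) ≈ 1.17°
pole (s+20): 20 + j20 → |·| = √(20²+20²) = √800 ≈ 28.284, ∠ = arctan(20/20) ≈ 45.00°
pole (s+920): 920 + j20 → |·| = √(920²+20²) = √846800 ≈ 920.22, ∠ = arctan(20/920) ≈ 1.25°
pole at origin: |s| = 20, ∠ = 90.00° (in denominator)
|T| = 2 · 52678 / 5.2055e+05 ≈ 0.20239
Gain = 20 log₁₀(0.20239) ≈ -13.88 dB
∠T = 22.97° − 136.25° = -113.28°

-13.9 dB, -113.3°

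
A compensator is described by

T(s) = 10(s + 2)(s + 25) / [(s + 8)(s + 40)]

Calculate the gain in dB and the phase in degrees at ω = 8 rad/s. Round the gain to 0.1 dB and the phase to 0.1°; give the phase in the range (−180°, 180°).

At s = jω = j8:
zero (s+2): 2 + j8 → |·| = √(2²+8²) = √68 ≈ 8.2462, ∠ = arctan(8/2) ≈ 75.96°
zero (s+25): 25 + j8 → |·| = √(25²+8²) = √689 ≈ 26.249, ∠ = arctan(8/25) ≈ 17.74°
pole (s+8): 8 + j8 → |·| = √(8²+8²) = √128 ≈ 11.314, ∠ = arctan(8/8) ≈ 45.00°
pole (s+40): 40 + j8 → |·| = √(40²+8²) = √1664 ≈ 40.792, ∠ = arctan(8/40) ≈ 11.31°
|T| = 10 · 216.45 / 461.52 ≈ 4.6899
Gain = 20 log₁₀(4.6899) ≈ 13.42 dB
∠T = 93.70° − 56.31° = 37.39°

13.4 dB, 37.4°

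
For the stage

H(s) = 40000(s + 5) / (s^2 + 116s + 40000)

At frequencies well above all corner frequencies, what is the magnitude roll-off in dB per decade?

Each pole contributes −20 dB/decade at high frequency; each zero contributes +20 dB/decade.
Net: 1 zero(s) − 2 pole(s) → -20 dB/decade.

-20 dB/decade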